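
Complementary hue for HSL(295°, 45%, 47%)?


Complement = opposite side of color wheel = hue + 180°
H' = (295 + 180) mod 360 = 115°
S and L unchanged.
= HSL(115°, 45%, 47%)


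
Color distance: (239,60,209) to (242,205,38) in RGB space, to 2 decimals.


d = √[(R₁-R₂)² + (G₁-G₂)² + (B₁-B₂)²]
d = √[(239-242)² + (60-205)² + (209-38)²]
d = √[9 + 21025 + 29241]
d = √50275
d ≈ 224.22


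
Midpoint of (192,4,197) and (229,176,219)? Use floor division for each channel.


Midpoint: each channel = ⌊(C₁+C₂)/2⌋
R: ⌊(192+229)/2⌋ = 210
G: ⌊(4+176)/2⌋ = 90
B: ⌊(197+219)/2⌋ = 208
= RGB(210, 90, 208)


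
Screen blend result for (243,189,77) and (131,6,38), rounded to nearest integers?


Screen: C = 255 - (255-A)×(255-B)/255, rounded to nearest integer
R: 255 - (255-243)×(255-131)/255 = 255 - 1488/255 ≈ 255 - 5.835 = 249.165 → 249
G: 255 - (255-189)×(255-6)/255 = 255 - 16434/255 ≈ 255 - 64.447 = 190.553 → 191
B: 255 - (255-77)×(255-38)/255 = 255 - 38626/255 ≈ 255 - 151.475 = 103.525 → 104
= RGB(249, 191, 104)


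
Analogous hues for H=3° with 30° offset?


Base hue: 3°
Left analog: (3 - 30) mod 360 = 333°
Right analog: (3 + 30) mod 360 = 33°
Analogous hues = 333° and 33°


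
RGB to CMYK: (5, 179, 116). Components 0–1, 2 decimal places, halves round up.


R'=5/255≈0.0196, G'=179/255≈0.7020, B'=116/255≈0.4549
K = 1 - max(R',G',B') = 1 - 179/255 = 76/255 = 0.29803… → 0.30
(1-R'-K)/(1-K) simplifies to (max-R)/max with max = 179:
C = (179-5)/179 = 174/179 = 0.97206… → 0.97
M = (179-179)/179 = 0/179 = 0 → 0.00
Y = (179-116)/179 = 63/179 = 0.35195… → 0.35
= CMYK(0.97, 0.00, 0.35, 0.30)


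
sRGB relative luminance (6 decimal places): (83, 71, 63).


Linearize each channel (sRGB transfer function): c = v/255; c_lin = c/12.92 if c ≤ 0.04045, else ((c+0.055)/1.055)^2.4
  R: 83/255 ≈ 0.325490 > 0.04045 → ((0.325490+0.055)/1.055)^2.4 ≈ 0.086500
  G: 71/255 ≈ 0.278431 > 0.04045 → ((0.278431+0.055)/1.055)^2.4 ≈ 0.063010
  B: 63/255 ≈ 0.247059 > 0.04045 → ((0.247059+0.055)/1.055)^2.4 ≈ 0.049707
R_lin = 0.086500, G_lin = 0.063010, B_lin = 0.049707
L = 0.2126×R + 0.7152×G + 0.0722×B
L = 0.2126×0.086500 + 0.7152×0.063010 + 0.0722×0.049707
L ≈ 0.067044


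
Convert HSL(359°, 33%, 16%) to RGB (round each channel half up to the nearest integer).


H=359°, S=0.33, L=0.16
C = (1-|2L-1|)×S = (1-|-0.68|)×0.33 = 0.1056
H' = H/60 = 359/60 ≈ 5.9833; X = C×(1-|H' mod 2 - 1|) = 0.00176
m = L - C/2 = 0.16 - 0.0528 = 0.1072
Sector ⌊H'⌋ = 5 → (R',G',B') = (0.1056, 0.0, 0.00176)
RGB = ((R'+m)×255, (G'+m)×255, (B'+m)×255) = (54.264, 27.336, 27.7848)
Round half up → RGB(54, 27, 28)


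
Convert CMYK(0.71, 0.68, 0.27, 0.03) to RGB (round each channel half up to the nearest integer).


R = 255 × (1-C) × (1-K) = 255 × 0.29 × 0.97 = 71.7315 → 72
G = 255 × (1-M) × (1-K) = 255 × 0.32 × 0.97 = 79.152 → 79
B = 255 × (1-Y) × (1-K) = 255 × 0.73 × 0.97 = 180.5655 → 181
= RGB(72, 79, 181)


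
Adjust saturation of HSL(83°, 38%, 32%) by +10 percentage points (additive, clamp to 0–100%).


Original S = 38%
Adjustment = +10 percentage points
New S = 38 + (10) = 48
Clamp to [0, 100] → 48
= HSL(83°, 48%, 32%)


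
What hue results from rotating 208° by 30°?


New hue = (H + rotation) mod 360
New hue = (208 + 30) mod 360
= 238 mod 360
= 238°


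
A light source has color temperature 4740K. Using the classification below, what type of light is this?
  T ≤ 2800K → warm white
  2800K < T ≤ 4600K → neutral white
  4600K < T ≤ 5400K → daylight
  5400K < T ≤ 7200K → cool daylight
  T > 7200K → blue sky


Temperature: 4740K
4600K < 4740K ≤ 5400K → daylight
Classification: daylight


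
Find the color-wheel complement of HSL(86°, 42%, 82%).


Complement = opposite side of color wheel = hue + 180°
H' = (86 + 180) mod 360 = 266°
S and L unchanged.
= HSL(266°, 42%, 82%)


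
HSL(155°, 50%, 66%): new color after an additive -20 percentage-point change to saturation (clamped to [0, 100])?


Original S = 50%
Adjustment = -20 percentage points
New S = 50 + (-20) = 30
Clamp to [0, 100] → 30
= HSL(155°, 30%, 66%)


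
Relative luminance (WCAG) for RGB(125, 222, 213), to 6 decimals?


Linearize each channel (sRGB transfer function): c = v/255; c_lin = c/12.92 if c ≤ 0.04045, else ((c+0.055)/1.055)^2.4
  R: 125/255 ≈ 0.490196 > 0.04045 → ((0.490196+0.055)/1.055)^2.4 ≈ 0.205079
  G: 222/255 ≈ 0.870588 > 0.04045 → ((0.870588+0.055)/1.055)^2.4 ≈ 0.730461
  B: 213/255 ≈ 0.835294 > 0.04045 → ((0.835294+0.055)/1.055)^2.4 ≈ 0.665387
R_lin = 0.205079, G_lin = 0.730461, B_lin = 0.665387
L = 0.2126×R + 0.7152×G + 0.0722×B
L = 0.2126×0.205079 + 0.7152×0.730461 + 0.0722×0.665387
L ≈ 0.614066


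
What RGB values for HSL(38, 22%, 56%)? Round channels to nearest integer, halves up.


H=38°, S=0.22, L=0.56
C = (1-|2L-1|)×S = (1-|0.12|)×0.22 = 0.1936
H' = H/60 = 38/60 ≈ 0.6333; X = C×(1-|H' mod 2 - 1|) ≈ 0.1226
m = L - C/2 = 0.56 - 0.0968 = 0.4632
Sector ⌊H'⌋ = 0 → (R',G',B') = (0.1936, ≈0.1226, 0.0)
RGB = ((R'+m)×255, (G'+m)×255, (B'+m)×255) = (167.484, 149.3824, 118.116)
Round half up → RGB(167, 149, 118)


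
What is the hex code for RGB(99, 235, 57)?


R = 99 → 63 (hex)
G = 235 → EB (hex)
B = 57 → 39 (hex)
Hex = #63EB39


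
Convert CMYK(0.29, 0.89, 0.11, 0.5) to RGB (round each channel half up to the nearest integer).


R = 255 × (1-C) × (1-K) = 255 × 0.71 × 0.50 = 90.525 → 91
G = 255 × (1-M) × (1-K) = 255 × 0.11 × 0.50 = 14.025 → 14
B = 255 × (1-Y) × (1-K) = 255 × 0.89 × 0.50 = 113.475 → 113
= RGB(91, 14, 113)


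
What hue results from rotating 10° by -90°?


New hue = (H + rotation) mod 360
New hue = (10 -90) mod 360
= -80 mod 360
= 280°


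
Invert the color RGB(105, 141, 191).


Invert: (255-R, 255-G, 255-B)
R: 255-105 = 150
G: 255-141 = 114
B: 255-191 = 64
= RGB(150, 114, 64)


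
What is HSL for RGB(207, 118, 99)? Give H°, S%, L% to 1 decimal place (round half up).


Normalize: R'=207/255≈0.8118, G'=118/255≈0.4627, B'=99/255≈0.3882
Max=207/255, Min=99/255, Δ=Max-Min=108/255
L = (Max+Min)/2 = (207+99)/510 = 306/510 = 0.6 → L = 60.0%
L > 0.5 → S = Δ/(2-Max-Min) = 108/(510-207-99) = 108/204 = 0.52941… → S = 52.9%
(the 1/255 factors cancel in S and H, so raw channel differences can be used)
Max is R' → H = 60 × (((G-B)/Δ) mod 6) = 60 × (((118-99)/108) mod 6)
  19/108 = 0.1759…
  H = 60 × 0.1759… = 10.555…° → H = 10.6°
= HSL(10.6°, 52.9%, 60.0%)


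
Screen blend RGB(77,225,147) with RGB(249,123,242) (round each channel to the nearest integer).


Screen: C = 255 - (255-A)×(255-B)/255, rounded to nearest integer
R: 255 - (255-77)×(255-249)/255 = 255 - 1068/255 ≈ 255 - 4.188 = 250.812 → 251
G: 255 - (255-225)×(255-123)/255 = 255 - 3960/255 ≈ 255 - 15.529 = 239.471 → 239
B: 255 - (255-147)×(255-242)/255 = 255 - 1404/255 ≈ 255 - 5.506 = 249.494 → 249
= RGB(251, 239, 249)


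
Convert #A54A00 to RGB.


A5 → 165 (R)
4A → 74 (G)
00 → 0 (B)
= RGB(165, 74, 0)


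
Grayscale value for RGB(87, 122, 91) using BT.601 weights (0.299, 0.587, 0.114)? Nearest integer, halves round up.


Gray = 0.299×R + 0.587×G + 0.114×B
Gray = 0.299×87 + 0.587×122 + 0.114×91
Gray = 26.013 + 71.614 + 10.374
Gray = 108.001 → round half up → 108
Gray = 108


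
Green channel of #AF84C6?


Color: #AF84C6
R = AF = 175
G = 84 = 132
B = C6 = 198
Green = 132


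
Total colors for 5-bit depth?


Colors = 2^bits = 2^5
= 32 colors


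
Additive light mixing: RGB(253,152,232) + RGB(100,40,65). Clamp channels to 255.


Additive: each channel = min(255, C₁+C₂)
R: 253+100 = 353 → 255
G: 152+40 = 192 → 192
B: 232+65 = 297 → 255
= RGB(255, 192, 255)


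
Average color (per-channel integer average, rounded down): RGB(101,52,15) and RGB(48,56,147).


Midpoint: each channel = ⌊(C₁+C₂)/2⌋
R: ⌊(101+48)/2⌋ = 74
G: ⌊(52+56)/2⌋ = 54
B: ⌊(15+147)/2⌋ = 81
= RGB(74, 54, 81)


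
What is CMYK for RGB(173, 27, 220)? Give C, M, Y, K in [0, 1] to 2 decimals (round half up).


R'=173/255≈0.6784, G'=27/255≈0.1059, B'=220/255≈0.8627
K = 1 - max(R',G',B') = 1 - 220/255 = 35/255 = 0.13725… → 0.14
(1-R'-K)/(1-K) simplifies to (max-R)/max with max = 220:
C = (220-173)/220 = 47/220 = 0.21363… → 0.21
M = (220-27)/220 = 193/220 = 0.87727… → 0.88
Y = (220-220)/220 = 0/220 = 0 → 0.00
= CMYK(0.21, 0.88, 0.00, 0.14)


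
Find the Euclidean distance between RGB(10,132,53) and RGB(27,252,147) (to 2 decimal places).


d = √[(R₁-R₂)² + (G₁-G₂)² + (B₁-B₂)²]
d = √[(10-27)² + (132-252)² + (53-147)²]
d = √[289 + 14400 + 8836]
d = √23525
d ≈ 153.38


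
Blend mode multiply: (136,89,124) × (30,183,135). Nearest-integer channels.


Multiply: C = A×B/255, rounded to nearest integer
R: 136×30/255 = 4080/255 ≈ 16.000 → 16
G: 89×183/255 = 16287/255 ≈ 63.871 → 64
B: 124×135/255 = 16740/255 ≈ 65.647 → 66
= RGB(16, 64, 66)


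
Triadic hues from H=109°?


Triadic: equally spaced at 120° intervals
H1 = 109°
H2 = (109 + 120) mod 360 = 229°
H3 = (109 + 240) mod 360 = 349°
Triadic = 109°, 229°, 349°


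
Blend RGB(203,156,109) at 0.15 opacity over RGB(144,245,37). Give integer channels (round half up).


C = α×F + (1-α)×B, with 1-α = 0.85
R: 0.15×203 + 0.85×144 = 30.45 + 122.40 = 152.85 → 153
G: 0.15×156 + 0.85×245 = 23.40 + 208.25 = 231.65 → 232
B: 0.15×109 + 0.85×37 = 16.35 + 31.45 = 47.80 → 48
= RGB(153, 232, 48)


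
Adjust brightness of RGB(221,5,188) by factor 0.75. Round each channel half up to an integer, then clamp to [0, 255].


Multiply each channel by 0.75, round half up, clamp to [0, 255]
R: 221×0.75 = 165.75 → round → 166
G: 5×0.75 = 3.75 → round → 4
B: 188×0.75 = 141
= RGB(166, 4, 141)


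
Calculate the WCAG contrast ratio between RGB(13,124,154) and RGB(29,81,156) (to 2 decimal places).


Linearize each sRGB channel c=v/255: c/12.92 if c ≤ 0.04045 else ((c+0.055)/1.055)^2.4
L = 0.2126×R_lin + 0.7152×G_lin + 0.0722×B_lin
Color 1 (13,124,154):
  R=13: 13/255≈0.0510 > 0.04045 → ((0.0510+0.055)/1.055)^2.4 ≈ 0.00402
  G=124: 124/255≈0.4863 > 0.04045 → ((0.4863+0.055)/1.055)^2.4 ≈ 0.20156
  B=154: 154/255≈0.6039 > 0.04045 → ((0.6039+0.055)/1.055)^2.4 ≈ 0.32314
  L1 = 0.2126×0.00402 + 0.7152×0.20156 + 0.0722×0.32314 ≈ 0.16834
Color 2 (29,81,156):
  R=29: 29/255≈0.1137 > 0.04045 → ((0.1137+0.055)/1.055)^2.4 ≈ 0.01229
  G=81: 81/255≈0.3176 > 0.04045 → ((0.3176+0.055)/1.055)^2.4 ≈ 0.08228
  B=156: 156/255≈0.6118 > 0.04045 → ((0.6118+0.055)/1.055)^2.4 ≈ 0.33245
  L2 = 0.2126×0.01229 + 0.7152×0.08228 + 0.0722×0.33245 ≈ 0.08546
Lighter = 0.16834, Darker = 0.08546
Ratio = (L_lighter + 0.05) / (L_darker + 0.05)
Ratio = (0.16834 + 0.05) / (0.08546 + 0.05) = 0.21834 / 0.13546 ≈ 1.6118
Ratio ≈ 1.61:1


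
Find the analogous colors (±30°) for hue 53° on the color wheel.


Base hue: 53°
Left analog: (53 - 30) mod 360 = 23°
Right analog: (53 + 30) mod 360 = 83°
Analogous hues = 23° and 83°


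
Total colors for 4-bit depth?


Colors = 2^bits = 2^4
= 16 colors


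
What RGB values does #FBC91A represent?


FB → 251 (R)
C9 → 201 (G)
1A → 26 (B)
= RGB(251, 201, 26)


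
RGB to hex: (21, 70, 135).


R = 21 → 15 (hex)
G = 70 → 46 (hex)
B = 135 → 87 (hex)
Hex = #154687


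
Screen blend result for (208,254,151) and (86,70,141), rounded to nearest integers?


Screen: C = 255 - (255-A)×(255-B)/255, rounded to nearest integer
R: 255 - (255-208)×(255-86)/255 = 255 - 7943/255 ≈ 255 - 31.149 = 223.851 → 224
G: 255 - (255-254)×(255-70)/255 = 255 - 185/255 ≈ 255 - 0.725 = 254.275 → 254
B: 255 - (255-151)×(255-141)/255 = 255 - 11856/255 ≈ 255 - 46.494 = 208.506 → 209
= RGB(224, 254, 209)


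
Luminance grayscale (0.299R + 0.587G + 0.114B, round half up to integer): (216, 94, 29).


Gray = 0.299×R + 0.587×G + 0.114×B
Gray = 0.299×216 + 0.587×94 + 0.114×29
Gray = 64.584 + 55.178 + 3.306
Gray = 123.068 → round half up → 123
Gray = 123


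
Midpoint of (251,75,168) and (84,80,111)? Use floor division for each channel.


Midpoint: each channel = ⌊(C₁+C₂)/2⌋
R: ⌊(251+84)/2⌋ = 167
G: ⌊(75+80)/2⌋ = 77
B: ⌊(168+111)/2⌋ = 139
= RGB(167, 77, 139)


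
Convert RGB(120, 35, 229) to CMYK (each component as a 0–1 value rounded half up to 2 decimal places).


R'=120/255≈0.4706, G'=35/255≈0.1373, B'=229/255≈0.8980
K = 1 - max(R',G',B') = 1 - 229/255 = 26/255 = 0.10196… → 0.10
(1-R'-K)/(1-K) simplifies to (max-R)/max with max = 229:
C = (229-120)/229 = 109/229 = 0.47598… → 0.48
M = (229-35)/229 = 194/229 = 0.84716… → 0.85
Y = (229-229)/229 = 0/229 = 0 → 0.00
= CMYK(0.48, 0.85, 0.00, 0.10)


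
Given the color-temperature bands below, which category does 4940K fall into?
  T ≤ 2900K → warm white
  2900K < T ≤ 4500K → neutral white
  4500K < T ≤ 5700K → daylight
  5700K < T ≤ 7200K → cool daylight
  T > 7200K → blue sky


Temperature: 4940K
4500K < 4940K ≤ 5700K → daylight
Classification: daylight


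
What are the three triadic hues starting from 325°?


Triadic: equally spaced at 120° intervals
H1 = 325°
H2 = (325 + 120) mod 360 = 85°
H3 = (325 + 240) mod 360 = 205°
Triadic = 325°, 85°, 205°


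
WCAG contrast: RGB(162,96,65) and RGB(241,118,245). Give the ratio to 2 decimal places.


Linearize each sRGB channel c=v/255: c/12.92 if c ≤ 0.04045 else ((c+0.055)/1.055)^2.4
L = 0.2126×R_lin + 0.7152×G_lin + 0.0722×B_lin
Color 1 (162,96,65):
  R=162: 162/255≈0.6353 > 0.04045 → ((0.6353+0.055)/1.055)^2.4 ≈ 0.36131
  G=96: 96/255≈0.3765 > 0.04045 → ((0.3765+0.055)/1.055)^2.4 ≈ 0.11697
  B=65: 65/255≈0.2549 > 0.04045 → ((0.2549+0.055)/1.055)^2.4 ≈ 0.05286
  L1 = 0.2126×0.36131 + 0.7152×0.11697 + 0.0722×0.05286 ≈ 0.16429
Color 2 (241,118,245):
  R=241: 241/255≈0.9451 > 0.04045 → ((0.9451+0.055)/1.055)^2.4 ≈ 0.87962
  G=118: 118/255≈0.4627 > 0.04045 → ((0.4627+0.055)/1.055)^2.4 ≈ 0.18116
  B=245: 245/255≈0.9608 > 0.04045 → ((0.9608+0.055)/1.055)^2.4 ≈ 0.91310
  L2 = 0.2126×0.87962 + 0.7152×0.18116 + 0.0722×0.91310 ≈ 0.38250
Lighter = 0.38250, Darker = 0.16429
Ratio = (L_lighter + 0.05) / (L_darker + 0.05)
Ratio = (0.38250 + 0.05) / (0.16429 + 0.05) = 0.43250 / 0.21429 ≈ 2.0183
Ratio ≈ 2.02:1


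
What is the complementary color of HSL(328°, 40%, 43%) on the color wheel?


Complement = opposite side of color wheel = hue + 180°
H' = (328 + 180) mod 360 = 148°
S and L unchanged.
= HSL(148°, 40%, 43%)


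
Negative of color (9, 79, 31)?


Invert: (255-R, 255-G, 255-B)
R: 255-9 = 246
G: 255-79 = 176
B: 255-31 = 224
= RGB(246, 176, 224)


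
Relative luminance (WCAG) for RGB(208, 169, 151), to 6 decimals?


Linearize each channel (sRGB transfer function): c = v/255; c_lin = c/12.92 if c ≤ 0.04045, else ((c+0.055)/1.055)^2.4
  R: 208/255 ≈ 0.815686 > 0.04045 → ((0.815686+0.055)/1.055)^2.4 ≈ 0.630757
  G: 169/255 ≈ 0.662745 > 0.04045 → ((0.662745+0.055)/1.055)^2.4 ≈ 0.396755
  B: 151/255 ≈ 0.592157 > 0.04045 → ((0.592157+0.055)/1.055)^2.4 ≈ 0.309469
R_lin = 0.630757, G_lin = 0.396755, B_lin = 0.309469
L = 0.2126×R + 0.7152×G + 0.0722×B
L = 0.2126×0.630757 + 0.7152×0.396755 + 0.0722×0.309469
L ≈ 0.440202


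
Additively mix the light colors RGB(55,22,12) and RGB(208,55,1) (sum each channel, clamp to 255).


Additive: each channel = min(255, C₁+C₂)
R: 55+208 = 263 → 255
G: 22+55 = 77 → 77
B: 12+1 = 13 → 13
= RGB(255, 77, 13)


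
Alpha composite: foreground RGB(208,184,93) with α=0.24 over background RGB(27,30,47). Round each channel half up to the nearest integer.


C = α×F + (1-α)×B, with 1-α = 0.76
R: 0.24×208 + 0.76×27 = 49.92 + 20.52 = 70.44 → 70
G: 0.24×184 + 0.76×30 = 44.16 + 22.80 = 66.96 → 67
B: 0.24×93 + 0.76×47 = 22.32 + 35.72 = 58.04 → 58
= RGB(70, 67, 58)


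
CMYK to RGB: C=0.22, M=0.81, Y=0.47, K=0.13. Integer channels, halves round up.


R = 255 × (1-C) × (1-K) = 255 × 0.78 × 0.87 = 173.043 → 173
G = 255 × (1-M) × (1-K) = 255 × 0.19 × 0.87 = 42.1515 → 42
B = 255 × (1-Y) × (1-K) = 255 × 0.53 × 0.87 = 117.5805 → 118
= RGB(173, 42, 118)


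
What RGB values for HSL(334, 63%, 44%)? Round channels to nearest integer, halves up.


H=334°, S=0.63, L=0.44
C = (1-|2L-1|)×S = (1-|-0.12|)×0.63 = 0.5544
H' = H/60 = 334/60 ≈ 5.5667; X = C×(1-|H' mod 2 - 1|) = 0.24024
m = L - C/2 = 0.44 - 0.2772 = 0.1628
Sector ⌊H'⌋ = 5 → (R',G',B') = (0.5544, 0.0, 0.24024)
RGB = ((R'+m)×255, (G'+m)×255, (B'+m)×255) = (182.886, 41.514, 102.7752)
Round half up → RGB(183, 42, 103)


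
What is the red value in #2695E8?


Color: #2695E8
R = 26 = 38
G = 95 = 149
B = E8 = 232
Red = 38


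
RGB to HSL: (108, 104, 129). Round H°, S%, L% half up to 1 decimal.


Normalize: R'=108/255≈0.4235, G'=104/255≈0.4078, B'=129/255≈0.5059
Max=129/255, Min=104/255, Δ=Max-Min=25/255
L = (Max+Min)/2 = (129+104)/510 = 233/510 = 0.45686… → L = 45.7%
L ≤ 0.5 → S = Δ/(Max+Min) = 25/(129+104) = 25/233 = 0.10729… → S = 10.7%
(the 1/255 factors cancel in S and H, so raw channel differences can be used)
Max is B' → H = 60 × ((R-G)/Δ + 4) = 60 × ((108-104)/25 + 4)
  4/25 + 4 = 0.16 + 4 = 4.16
  H = 60 × 4.16 = 249.6° → H = 249.6°
= HSL(249.6°, 10.7%, 45.7%)


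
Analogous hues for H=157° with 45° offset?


Base hue: 157°
Left analog: (157 - 45) mod 360 = 112°
Right analog: (157 + 45) mod 360 = 202°
Analogous hues = 112° and 202°


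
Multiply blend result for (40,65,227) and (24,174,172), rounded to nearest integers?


Multiply: C = A×B/255, rounded to nearest integer
R: 40×24/255 = 960/255 ≈ 3.765 → 4
G: 65×174/255 = 11310/255 ≈ 44.353 → 44
B: 227×172/255 = 39044/255 ≈ 153.114 → 153
= RGB(4, 44, 153)


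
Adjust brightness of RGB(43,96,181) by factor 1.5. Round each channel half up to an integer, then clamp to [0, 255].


Multiply each channel by 1.5, round half up, clamp to [0, 255]
R: 43×1.5 = 64.5 → round → 65
G: 96×1.5 = 144
B: 181×1.5 = 271.5 → round → 272 → clamp → 255
= RGB(65, 144, 255)


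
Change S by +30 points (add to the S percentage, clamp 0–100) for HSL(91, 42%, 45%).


Original S = 42%
Adjustment = +30 percentage points
New S = 42 + (30) = 72
Clamp to [0, 100] → 72
= HSL(91°, 72%, 45%)


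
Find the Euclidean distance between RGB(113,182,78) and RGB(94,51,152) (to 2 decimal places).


d = √[(R₁-R₂)² + (G₁-G₂)² + (B₁-B₂)²]
d = √[(113-94)² + (182-51)² + (78-152)²]
d = √[361 + 17161 + 5476]
d = √22998
d ≈ 151.65


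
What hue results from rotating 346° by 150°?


New hue = (H + rotation) mod 360
New hue = (346 + 150) mod 360
= 496 mod 360
= 136°


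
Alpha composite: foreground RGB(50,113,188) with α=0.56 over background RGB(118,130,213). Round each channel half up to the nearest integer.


C = α×F + (1-α)×B, with 1-α = 0.44
R: 0.56×50 + 0.44×118 = 28.00 + 51.92 = 79.92 → 80
G: 0.56×113 + 0.44×130 = 63.28 + 57.20 = 120.48 → 120
B: 0.56×188 + 0.44×213 = 105.28 + 93.72 = 199.00 → 199
= RGB(80, 120, 199)


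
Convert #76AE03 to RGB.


76 → 118 (R)
AE → 174 (G)
03 → 3 (B)
= RGB(118, 174, 3)


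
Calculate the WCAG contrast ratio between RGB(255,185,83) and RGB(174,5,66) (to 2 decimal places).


Linearize each sRGB channel c=v/255: c/12.92 if c ≤ 0.04045 else ((c+0.055)/1.055)^2.4
L = 0.2126×R_lin + 0.7152×G_lin + 0.0722×B_lin
Color 1 (255,185,83):
  R=255: 255/255≈1.0000 > 0.04045 → ((1.0000+0.055)/1.055)^2.4 ≈ 1.00000
  G=185: 185/255≈0.7255 > 0.04045 → ((0.7255+0.055)/1.055)^2.4 ≈ 0.48515
  B=83: 83/255≈0.3255 > 0.04045 → ((0.3255+0.055)/1.055)^2.4 ≈ 0.08650
  L1 = 0.2126×1.00000 + 0.7152×0.48515 + 0.0722×0.08650 ≈ 0.56582
Color 2 (174,5,66):
  R=174: 174/255≈0.6824 > 0.04045 → ((0.6824+0.055)/1.055)^2.4 ≈ 0.42327
  G=5: 5/255≈0.0196 ≤ 0.04045 → 0.0196/12.92 ≈ 0.00152
  B=66: 66/255≈0.2588 > 0.04045 → ((0.2588+0.055)/1.055)^2.4 ≈ 0.05448
  L2 = 0.2126×0.42327 + 0.7152×0.00152 + 0.0722×0.05448 ≈ 0.09501
Lighter = 0.56582, Darker = 0.09501
Ratio = (L_lighter + 0.05) / (L_darker + 0.05)
Ratio = (0.56582 + 0.05) / (0.09501 + 0.05) = 0.61582 / 0.14501 ≈ 4.2469
Ratio ≈ 4.25:1


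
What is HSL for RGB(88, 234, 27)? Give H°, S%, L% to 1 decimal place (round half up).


Normalize: R'=88/255≈0.3451, G'=234/255≈0.9176, B'=27/255≈0.1059
Max=234/255, Min=27/255, Δ=Max-Min=207/255
L = (Max+Min)/2 = (234+27)/510 = 261/510 = 0.51176… → L = 51.2%
L > 0.5 → S = Δ/(2-Max-Min) = 207/(510-234-27) = 207/249 = 0.83132… → S = 83.1%
(the 1/255 factors cancel in S and H, so raw channel differences can be used)
Max is G' → H = 60 × ((B-R)/Δ + 2) = 60 × ((27-88)/207 + 2)
  -61/207 + 2 = -0.2946… + 2 = 1.7053…
  H = 60 × 1.7053… = 102.318…° → H = 102.3°
= HSL(102.3°, 83.1%, 51.2%)


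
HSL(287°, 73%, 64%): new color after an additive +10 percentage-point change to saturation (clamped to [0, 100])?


Original S = 73%
Adjustment = +10 percentage points
New S = 73 + (10) = 83
Clamp to [0, 100] → 83
= HSL(287°, 83%, 64%)


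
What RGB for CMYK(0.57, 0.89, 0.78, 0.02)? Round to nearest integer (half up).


R = 255 × (1-C) × (1-K) = 255 × 0.43 × 0.98 = 107.457 → 107
G = 255 × (1-M) × (1-K) = 255 × 0.11 × 0.98 = 27.489 → 27
B = 255 × (1-Y) × (1-K) = 255 × 0.22 × 0.98 = 54.978 → 55
= RGB(107, 27, 55)


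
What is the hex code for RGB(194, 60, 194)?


R = 194 → C2 (hex)
G = 60 → 3C (hex)
B = 194 → C2 (hex)
Hex = #C23CC2


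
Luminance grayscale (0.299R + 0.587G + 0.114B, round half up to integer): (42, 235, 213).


Gray = 0.299×R + 0.587×G + 0.114×B
Gray = 0.299×42 + 0.587×235 + 0.114×213
Gray = 12.558 + 137.945 + 24.282
Gray = 174.785 → round half up → 175
Gray = 175


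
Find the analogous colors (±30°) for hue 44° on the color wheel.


Base hue: 44°
Left analog: (44 - 30) mod 360 = 14°
Right analog: (44 + 30) mod 360 = 74°
Analogous hues = 14° and 74°


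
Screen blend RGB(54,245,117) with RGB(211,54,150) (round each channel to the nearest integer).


Screen: C = 255 - (255-A)×(255-B)/255, rounded to nearest integer
R: 255 - (255-54)×(255-211)/255 = 255 - 8844/255 ≈ 255 - 34.682 = 220.318 → 220
G: 255 - (255-245)×(255-54)/255 = 255 - 2010/255 ≈ 255 - 7.882 = 247.118 → 247
B: 255 - (255-117)×(255-150)/255 = 255 - 14490/255 ≈ 255 - 56.824 = 198.176 → 198
= RGB(220, 247, 198)


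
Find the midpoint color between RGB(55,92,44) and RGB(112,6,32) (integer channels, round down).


Midpoint: each channel = ⌊(C₁+C₂)/2⌋
R: ⌊(55+112)/2⌋ = 83
G: ⌊(92+6)/2⌋ = 49
B: ⌊(44+32)/2⌋ = 38
= RGB(83, 49, 38)


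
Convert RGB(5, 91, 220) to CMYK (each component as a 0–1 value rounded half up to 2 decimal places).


R'=5/255≈0.0196, G'=91/255≈0.3569, B'=220/255≈0.8627
K = 1 - max(R',G',B') = 1 - 220/255 = 35/255 = 0.13725… → 0.14
(1-R'-K)/(1-K) simplifies to (max-R)/max with max = 220:
C = (220-5)/220 = 215/220 = 0.97727… → 0.98
M = (220-91)/220 = 129/220 = 0.58636… → 0.59
Y = (220-220)/220 = 0/220 = 0 → 0.00
= CMYK(0.98, 0.59, 0.00, 0.14)


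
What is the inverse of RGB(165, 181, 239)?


Invert: (255-R, 255-G, 255-B)
R: 255-165 = 90
G: 255-181 = 74
B: 255-239 = 16
= RGB(90, 74, 16)


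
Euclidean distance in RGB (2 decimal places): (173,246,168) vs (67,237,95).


d = √[(R₁-R₂)² + (G₁-G₂)² + (B₁-B₂)²]
d = √[(173-67)² + (246-237)² + (168-95)²]
d = √[11236 + 81 + 5329]
d = √16646
d ≈ 129.02


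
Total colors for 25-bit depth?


Colors = 2^bits = 2^25
= 33,554,432 colors


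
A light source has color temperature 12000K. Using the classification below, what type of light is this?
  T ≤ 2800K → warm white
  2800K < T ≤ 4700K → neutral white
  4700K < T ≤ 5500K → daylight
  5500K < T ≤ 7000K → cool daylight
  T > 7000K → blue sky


Temperature: 12000K
12000K > 7000K → blue sky
Classification: blue sky


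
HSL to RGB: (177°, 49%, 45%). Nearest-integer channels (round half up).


H=177°, S=0.49, L=0.45
C = (1-|2L-1|)×S = (1-|-0.10|)×0.49 = 0.441
H' = H/60 = 177/60 ≈ 2.9500; X = C×(1-|H' mod 2 - 1|) = 0.41895
m = L - C/2 = 0.45 - 0.2205 = 0.2295
Sector ⌊H'⌋ = 2 → (R',G',B') = (0.0, 0.441, 0.41895)
RGB = ((R'+m)×255, (G'+m)×255, (B'+m)×255) = (58.5225, 170.9775, 165.35475)
Round half up → RGB(59, 171, 165)


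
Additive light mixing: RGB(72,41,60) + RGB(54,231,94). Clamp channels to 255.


Additive: each channel = min(255, C₁+C₂)
R: 72+54 = 126 → 126
G: 41+231 = 272 → 255
B: 60+94 = 154 → 154
= RGB(126, 255, 154)


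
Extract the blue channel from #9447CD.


Color: #9447CD
R = 94 = 148
G = 47 = 71
B = CD = 205
Blue = 205


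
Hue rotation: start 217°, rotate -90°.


New hue = (H + rotation) mod 360
New hue = (217 -90) mod 360
= 127 mod 360
= 127°


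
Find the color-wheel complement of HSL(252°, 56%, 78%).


Complement = opposite side of color wheel = hue + 180°
H' = (252 + 180) mod 360 = 72°
S and L unchanged.
= HSL(72°, 56%, 78%)


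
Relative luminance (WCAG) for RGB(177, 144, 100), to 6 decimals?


Linearize each channel (sRGB transfer function): c = v/255; c_lin = c/12.92 if c ≤ 0.04045, else ((c+0.055)/1.055)^2.4
  R: 177/255 ≈ 0.694118 > 0.04045 → ((0.694118+0.055)/1.055)^2.4 ≈ 0.439657
  G: 144/255 ≈ 0.564706 > 0.04045 → ((0.564706+0.055)/1.055)^2.4 ≈ 0.278894
  B: 100/255 ≈ 0.392157 > 0.04045 → ((0.392157+0.055)/1.055)^2.4 ≈ 0.127438
R_lin = 0.439657, G_lin = 0.278894, B_lin = 0.127438
L = 0.2126×R + 0.7152×G + 0.0722×B
L = 0.2126×0.439657 + 0.7152×0.278894 + 0.0722×0.127438
L ≈ 0.302137


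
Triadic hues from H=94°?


Triadic: equally spaced at 120° intervals
H1 = 94°
H2 = (94 + 120) mod 360 = 214°
H3 = (94 + 240) mod 360 = 334°
Triadic = 94°, 214°, 334°


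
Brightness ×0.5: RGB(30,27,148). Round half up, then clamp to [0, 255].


Multiply each channel by 0.5, round half up, clamp to [0, 255]
R: 30×0.5 = 15
G: 27×0.5 = 13.5 → round → 14
B: 148×0.5 = 74
= RGB(15, 14, 74)


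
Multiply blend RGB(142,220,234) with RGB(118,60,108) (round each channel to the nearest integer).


Multiply: C = A×B/255, rounded to nearest integer
R: 142×118/255 = 16756/255 ≈ 65.710 → 66
G: 220×60/255 = 13200/255 ≈ 51.765 → 52
B: 234×108/255 = 25272/255 ≈ 99.106 → 99
= RGB(66, 52, 99)


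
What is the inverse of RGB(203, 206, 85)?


Invert: (255-R, 255-G, 255-B)
R: 255-203 = 52
G: 255-206 = 49
B: 255-85 = 170
= RGB(52, 49, 170)


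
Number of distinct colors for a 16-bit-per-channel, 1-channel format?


Total bits = 16 bits/channel × 1 channels = 16 bits
Distinct colors = 2^16
= 65,536 colors


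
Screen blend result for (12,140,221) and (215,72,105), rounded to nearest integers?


Screen: C = 255 - (255-A)×(255-B)/255, rounded to nearest integer
R: 255 - (255-12)×(255-215)/255 = 255 - 9720/255 ≈ 255 - 38.118 = 216.882 → 217
G: 255 - (255-140)×(255-72)/255 = 255 - 21045/255 ≈ 255 - 82.529 = 172.471 → 172
B: 255 - (255-221)×(255-105)/255 = 255 - 5100/255 ≈ 255 - 20.000 = 235.000 → 235
= RGB(217, 172, 235)


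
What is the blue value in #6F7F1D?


Color: #6F7F1D
R = 6F = 111
G = 7F = 127
B = 1D = 29
Blue = 29


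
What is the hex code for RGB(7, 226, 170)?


R = 7 → 07 (hex)
G = 226 → E2 (hex)
B = 170 → AA (hex)
Hex = #07E2AA


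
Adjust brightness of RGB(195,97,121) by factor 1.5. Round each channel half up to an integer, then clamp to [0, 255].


Multiply each channel by 1.5, round half up, clamp to [0, 255]
R: 195×1.5 = 292.5 → round → 293 → clamp → 255
G: 97×1.5 = 145.5 → round → 146
B: 121×1.5 = 181.5 → round → 182
= RGB(255, 146, 182)


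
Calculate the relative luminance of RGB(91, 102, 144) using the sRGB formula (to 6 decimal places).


Linearize each channel (sRGB transfer function): c = v/255; c_lin = c/12.92 if c ≤ 0.04045, else ((c+0.055)/1.055)^2.4
  R: 91/255 ≈ 0.356863 > 0.04045 → ((0.356863+0.055)/1.055)^2.4 ≈ 0.104616
  G: 102/255 ≈ 0.400000 > 0.04045 → ((0.400000+0.055)/1.055)^2.4 ≈ 0.132868
  B: 144/255 ≈ 0.564706 > 0.04045 → ((0.564706+0.055)/1.055)^2.4 ≈ 0.278894
R_lin = 0.104616, G_lin = 0.132868, B_lin = 0.278894
L = 0.2126×R + 0.7152×G + 0.0722×B
L = 0.2126×0.104616 + 0.7152×0.132868 + 0.0722×0.278894
L ≈ 0.137405


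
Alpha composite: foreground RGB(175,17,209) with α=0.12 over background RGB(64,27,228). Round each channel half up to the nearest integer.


C = α×F + (1-α)×B, with 1-α = 0.88
R: 0.12×175 + 0.88×64 = 21.00 + 56.32 = 77.32 → 77
G: 0.12×17 + 0.88×27 = 2.04 + 23.76 = 25.80 → 26
B: 0.12×209 + 0.88×228 = 25.08 + 200.64 = 225.72 → 226
= RGB(77, 26, 226)


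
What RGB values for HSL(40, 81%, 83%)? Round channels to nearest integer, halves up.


H=40°, S=0.81, L=0.83
C = (1-|2L-1|)×S = (1-|0.66|)×0.81 = 0.2754
H' = H/60 = 40/60 ≈ 0.6667; X = C×(1-|H' mod 2 - 1|) = 0.1836
m = L - C/2 = 0.83 - 0.1377 = 0.6923
Sector ⌊H'⌋ = 0 → (R',G',B') = (0.2754, 0.1836, 0.0)
RGB = ((R'+m)×255, (G'+m)×255, (B'+m)×255) = (246.7635, 223.3545, 176.5365)
Round half up → RGB(247, 223, 177)


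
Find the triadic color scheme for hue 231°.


Triadic: equally spaced at 120° intervals
H1 = 231°
H2 = (231 + 120) mod 360 = 351°
H3 = (231 + 240) mod 360 = 111°
Triadic = 231°, 351°, 111°


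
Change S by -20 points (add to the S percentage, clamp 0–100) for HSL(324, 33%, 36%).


Original S = 33%
Adjustment = -20 percentage points
New S = 33 + (-20) = 13
Clamp to [0, 100] → 13
= HSL(324°, 13%, 36%)


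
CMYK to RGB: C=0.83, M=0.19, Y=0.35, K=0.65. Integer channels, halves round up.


R = 255 × (1-C) × (1-K) = 255 × 0.17 × 0.35 = 15.1725 → 15
G = 255 × (1-M) × (1-K) = 255 × 0.81 × 0.35 = 72.2925 → 72
B = 255 × (1-Y) × (1-K) = 255 × 0.65 × 0.35 = 58.0125 → 58
= RGB(15, 72, 58)


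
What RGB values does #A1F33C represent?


A1 → 161 (R)
F3 → 243 (G)
3C → 60 (B)
= RGB(161, 243, 60)


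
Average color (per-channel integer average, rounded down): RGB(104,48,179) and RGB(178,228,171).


Midpoint: each channel = ⌊(C₁+C₂)/2⌋
R: ⌊(104+178)/2⌋ = 141
G: ⌊(48+228)/2⌋ = 138
B: ⌊(179+171)/2⌋ = 175
= RGB(141, 138, 175)


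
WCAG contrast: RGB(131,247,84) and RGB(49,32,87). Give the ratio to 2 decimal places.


Linearize each sRGB channel c=v/255: c/12.92 if c ≤ 0.04045 else ((c+0.055)/1.055)^2.4
L = 0.2126×R_lin + 0.7152×G_lin + 0.0722×B_lin
Color 1 (131,247,84):
  R=131: 131/255≈0.5137 > 0.04045 → ((0.5137+0.055)/1.055)^2.4 ≈ 0.22697
  G=247: 247/255≈0.9686 > 0.04045 → ((0.9686+0.055)/1.055)^2.4 ≈ 0.93011
  B=84: 84/255≈0.3294 > 0.04045 → ((0.3294+0.055)/1.055)^2.4 ≈ 0.08866
  L1 = 0.2126×0.22697 + 0.7152×0.93011 + 0.0722×0.08866 ≈ 0.71987
Color 2 (49,32,87):
  R=49: 49/255≈0.1922 > 0.04045 → ((0.1922+0.055)/1.055)^2.4 ≈ 0.03071
  G=32: 32/255≈0.1255 > 0.04045 → ((0.1255+0.055)/1.055)^2.4 ≈ 0.01444
  B=87: 87/255≈0.3412 > 0.04045 → ((0.3412+0.055)/1.055)^2.4 ≈ 0.09531
  L2 = 0.2126×0.03071 + 0.7152×0.01444 + 0.0722×0.09531 ≈ 0.02374
Lighter = 0.71987, Darker = 0.02374
Ratio = (L_lighter + 0.05) / (L_darker + 0.05)
Ratio = (0.71987 + 0.05) / (0.02374 + 0.05) = 0.76987 / 0.07374 ≈ 10.4402
Ratio ≈ 10.44:1


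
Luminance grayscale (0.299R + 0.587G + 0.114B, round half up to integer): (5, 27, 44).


Gray = 0.299×R + 0.587×G + 0.114×B
Gray = 0.299×5 + 0.587×27 + 0.114×44
Gray = 1.495 + 15.849 + 5.016
Gray = 22.360 → round half up → 22
Gray = 22


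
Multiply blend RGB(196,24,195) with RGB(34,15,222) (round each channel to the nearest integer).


Multiply: C = A×B/255, rounded to nearest integer
R: 196×34/255 = 6664/255 ≈ 26.133 → 26
G: 24×15/255 = 360/255 ≈ 1.412 → 1
B: 195×222/255 = 43290/255 ≈ 169.765 → 170
= RGB(26, 1, 170)


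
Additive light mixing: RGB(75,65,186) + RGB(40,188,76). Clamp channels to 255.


Additive: each channel = min(255, C₁+C₂)
R: 75+40 = 115 → 115
G: 65+188 = 253 → 253
B: 186+76 = 262 → 255
= RGB(115, 253, 255)


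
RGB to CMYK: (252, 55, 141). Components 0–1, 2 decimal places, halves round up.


R'=252/255≈0.9882, G'=55/255≈0.2157, B'=141/255≈0.5529
K = 1 - max(R',G',B') = 1 - 252/255 = 3/255 = 0.01176… → 0.01
(1-R'-K)/(1-K) simplifies to (max-R)/max with max = 252:
C = (252-252)/252 = 0/252 = 0 → 0.00
M = (252-55)/252 = 197/252 = 0.78174… → 0.78
Y = (252-141)/252 = 111/252 = 0.44047… → 0.44
= CMYK(0.00, 0.78, 0.44, 0.01)


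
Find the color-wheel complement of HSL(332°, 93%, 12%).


Complement = opposite side of color wheel = hue + 180°
H' = (332 + 180) mod 360 = 152°
S and L unchanged.
= HSL(152°, 93%, 12%)


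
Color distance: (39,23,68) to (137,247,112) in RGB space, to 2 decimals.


d = √[(R₁-R₂)² + (G₁-G₂)² + (B₁-B₂)²]
d = √[(39-137)² + (23-247)² + (68-112)²]
d = √[9604 + 50176 + 1936]
d = √61716
d ≈ 248.43


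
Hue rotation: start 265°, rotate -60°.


New hue = (H + rotation) mod 360
New hue = (265 -60) mod 360
= 205 mod 360
= 205°


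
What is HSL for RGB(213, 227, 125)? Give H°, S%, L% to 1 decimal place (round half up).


Normalize: R'=213/255≈0.8353, G'=227/255≈0.8902, B'=125/255≈0.4902
Max=227/255, Min=125/255, Δ=Max-Min=102/255
L = (Max+Min)/2 = (227+125)/510 = 352/510 = 0.69019… → L = 69.0%
L > 0.5 → S = Δ/(2-Max-Min) = 102/(510-227-125) = 102/158 = 0.64556… → S = 64.6%
(the 1/255 factors cancel in S and H, so raw channel differences can be used)
Max is G' → H = 60 × ((B-R)/Δ + 2) = 60 × ((125-213)/102 + 2)
  -88/102 + 2 = -0.8627… + 2 = 1.1372…
  H = 60 × 1.1372… = 68.235…° → H = 68.2°
= HSL(68.2°, 64.6%, 69.0%)


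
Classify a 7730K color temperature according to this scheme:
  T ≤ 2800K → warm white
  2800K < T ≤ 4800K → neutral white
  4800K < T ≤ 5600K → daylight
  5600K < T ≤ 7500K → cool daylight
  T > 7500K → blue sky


Temperature: 7730K
7730K > 7500K → blue sky
Classification: blue sky


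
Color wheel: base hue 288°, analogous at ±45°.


Base hue: 288°
Left analog: (288 - 45) mod 360 = 243°
Right analog: (288 + 45) mod 360 = 333°
Analogous hues = 243° and 333°


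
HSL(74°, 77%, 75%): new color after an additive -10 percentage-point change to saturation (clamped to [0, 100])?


Original S = 77%
Adjustment = -10 percentage points
New S = 77 + (-10) = 67
Clamp to [0, 100] → 67
= HSL(74°, 67%, 75%)


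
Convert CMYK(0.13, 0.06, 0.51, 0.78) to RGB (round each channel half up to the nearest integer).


R = 255 × (1-C) × (1-K) = 255 × 0.87 × 0.22 = 48.807 → 49
G = 255 × (1-M) × (1-K) = 255 × 0.94 × 0.22 = 52.734 → 53
B = 255 × (1-Y) × (1-K) = 255 × 0.49 × 0.22 = 27.489 → 27
= RGB(49, 53, 27)


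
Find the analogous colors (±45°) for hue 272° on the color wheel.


Base hue: 272°
Left analog: (272 - 45) mod 360 = 227°
Right analog: (272 + 45) mod 360 = 317°
Analogous hues = 227° and 317°


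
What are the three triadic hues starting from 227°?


Triadic: equally spaced at 120° intervals
H1 = 227°
H2 = (227 + 120) mod 360 = 347°
H3 = (227 + 240) mod 360 = 107°
Triadic = 227°, 347°, 107°


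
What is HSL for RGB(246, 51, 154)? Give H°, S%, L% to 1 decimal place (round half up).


Normalize: R'=246/255≈0.9647, G'=51/255≈0.2000, B'=154/255≈0.6039
Max=246/255, Min=51/255, Δ=Max-Min=195/255
L = (Max+Min)/2 = (246+51)/510 = 297/510 = 0.58235… → L = 58.2%
L > 0.5 → S = Δ/(2-Max-Min) = 195/(510-246-51) = 195/213 = 0.91549… → S = 91.5%
(the 1/255 factors cancel in S and H, so raw channel differences can be used)
Max is R' → H = 60 × (((G-B)/Δ) mod 6) = 60 × (((51-154)/195) mod 6)
  (-103)/195 = -0.5282…; negative, so add 6 → 5.4717…
  H = 60 × 5.4717… = 328.307…° → H = 328.3°
= HSL(328.3°, 91.5%, 58.2%)


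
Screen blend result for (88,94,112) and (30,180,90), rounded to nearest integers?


Screen: C = 255 - (255-A)×(255-B)/255, rounded to nearest integer
R: 255 - (255-88)×(255-30)/255 = 255 - 37575/255 ≈ 255 - 147.353 = 107.647 → 108
G: 255 - (255-94)×(255-180)/255 = 255 - 12075/255 ≈ 255 - 47.353 = 207.647 → 208
B: 255 - (255-112)×(255-90)/255 = 255 - 23595/255 ≈ 255 - 92.529 = 162.471 → 162
= RGB(108, 208, 162)


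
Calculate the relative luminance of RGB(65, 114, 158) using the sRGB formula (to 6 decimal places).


Linearize each channel (sRGB transfer function): c = v/255; c_lin = c/12.92 if c ≤ 0.04045, else ((c+0.055)/1.055)^2.4
  R: 65/255 ≈ 0.254902 > 0.04045 → ((0.254902+0.055)/1.055)^2.4 ≈ 0.052861
  G: 114/255 ≈ 0.447059 > 0.04045 → ((0.447059+0.055)/1.055)^2.4 ≈ 0.168269
  B: 158/255 ≈ 0.619608 > 0.04045 → ((0.619608+0.055)/1.055)^2.4 ≈ 0.341914
R_lin = 0.052861, G_lin = 0.168269, B_lin = 0.341914
L = 0.2126×R + 0.7152×G + 0.0722×B
L = 0.2126×0.052861 + 0.7152×0.168269 + 0.0722×0.341914
L ≈ 0.156271


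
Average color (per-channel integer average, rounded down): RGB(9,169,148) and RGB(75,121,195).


Midpoint: each channel = ⌊(C₁+C₂)/2⌋
R: ⌊(9+75)/2⌋ = 42
G: ⌊(169+121)/2⌋ = 145
B: ⌊(148+195)/2⌋ = 171
= RGB(42, 145, 171)


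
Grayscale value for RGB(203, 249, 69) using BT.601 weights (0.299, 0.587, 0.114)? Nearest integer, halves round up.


Gray = 0.299×R + 0.587×G + 0.114×B
Gray = 0.299×203 + 0.587×249 + 0.114×69
Gray = 60.697 + 146.163 + 7.866
Gray = 214.726 → round half up → 215
Gray = 215


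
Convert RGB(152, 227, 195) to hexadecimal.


R = 152 → 98 (hex)
G = 227 → E3 (hex)
B = 195 → C3 (hex)
Hex = #98E3C3


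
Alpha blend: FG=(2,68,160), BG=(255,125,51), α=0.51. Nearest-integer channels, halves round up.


C = α×F + (1-α)×B, with 1-α = 0.49
R: 0.51×2 + 0.49×255 = 1.02 + 124.95 = 125.97 → 126
G: 0.51×68 + 0.49×125 = 34.68 + 61.25 = 95.93 → 96
B: 0.51×160 + 0.49×51 = 81.60 + 24.99 = 106.59 → 107
= RGB(126, 96, 107)


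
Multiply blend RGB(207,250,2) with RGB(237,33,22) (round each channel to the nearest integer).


Multiply: C = A×B/255, rounded to nearest integer
R: 207×237/255 = 49059/255 ≈ 192.388 → 192
G: 250×33/255 = 8250/255 ≈ 32.353 → 32
B: 2×22/255 = 44/255 ≈ 0.173 → 0
= RGB(192, 32, 0)


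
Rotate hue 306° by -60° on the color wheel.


New hue = (H + rotation) mod 360
New hue = (306 -60) mod 360
= 246 mod 360
= 246°


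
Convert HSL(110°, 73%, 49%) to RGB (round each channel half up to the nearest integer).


H=110°, S=0.73, L=0.49
C = (1-|2L-1|)×S = (1-|-0.02|)×0.73 = 0.7154
H' = H/60 = 110/60 ≈ 1.8333; X = C×(1-|H' mod 2 - 1|) ≈ 0.1192
m = L - C/2 = 0.49 - 0.3577 = 0.1323
Sector ⌊H'⌋ = 1 → (R',G',B') = (≈0.1192, 0.7154, 0.0)
RGB = ((R'+m)×255, (G'+m)×255, (B'+m)×255) = (64.141, 216.1635, 33.7365)
Round half up → RGB(64, 216, 34)


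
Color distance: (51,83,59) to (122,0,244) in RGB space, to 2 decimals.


d = √[(R₁-R₂)² + (G₁-G₂)² + (B₁-B₂)²]
d = √[(51-122)² + (83-0)² + (59-244)²]
d = √[5041 + 6889 + 34225]
d = √46155
d ≈ 214.84


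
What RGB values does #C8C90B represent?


C8 → 200 (R)
C9 → 201 (G)
0B → 11 (B)
= RGB(200, 201, 11)


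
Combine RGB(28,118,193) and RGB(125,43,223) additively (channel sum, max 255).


Additive: each channel = min(255, C₁+C₂)
R: 28+125 = 153 → 153
G: 118+43 = 161 → 161
B: 193+223 = 416 → 255
= RGB(153, 161, 255)
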